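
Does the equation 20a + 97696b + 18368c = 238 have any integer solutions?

gcd(97696, 20):
  97696 = 4884·20 + 16
  20 = 1·16 + 4
  16 = 4·4
so gcd(97696, 20) = 4.
gcd(4, 18368) = 4.
4 does not divide 238 (remainder 2), so no integer solutions.

no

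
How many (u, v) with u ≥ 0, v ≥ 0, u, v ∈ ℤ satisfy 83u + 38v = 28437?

9

gcd(83, 38):
  83 = 2×38 + 7
  38 = 5×7 + 3
  7 = 2×3 + 1
  3 = 3×1
so gcd(83, 38) = 1.
Back-substitute for Bézout coefficients:
  1 = 7 - 2×3
  ... = 83×(11) + 38×(-24)
Scale by 28437: one solution is (312807, -682488). Reduce u mod 38: (29, 685).
General: u = 29 + 38t, v = 685 - 83t.
u ≥ 0 ⇒ t ≥ 0; v ≥ 0 ⇒ t ≤ 8. So t ∈ [0, 8]: 9 solutions.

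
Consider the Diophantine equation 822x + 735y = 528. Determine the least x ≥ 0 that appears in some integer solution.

gcd(822, 735):
  822 = 1·735 + 87
  735 = 8·87 + 39
  87 = 2·39 + 9
  39 = 4·9 + 3
  9 = 3·3
so gcd(822, 735) = 3.
3 divides 528, so solutions exist.
Back-substitute for Bézout coefficients:
  3 = 39 - 4·9
  ... = 822·(-76) + 735·(85)
Scale by 528/3 = 176: (x₀, y₀) = (-13376, 14960).
General solution: x = -13376 + 245t, y = 14960 - 274t for integer t.
x ≥ 0: smallest is -13376 mod 245 = 99 (at t = 55), with y = -110.

99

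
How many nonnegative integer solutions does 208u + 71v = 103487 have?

gcd(208, 71) = 1.
By Bézout, 208*(14) + 71*(-41) = 1.
One solution: (63, 1273).
General: u = 63 + 71t, v = 1273 - 208t.
u ≥ 0 ⇒ t ≥ 0; v ≥ 0 ⇒ t ≤ 6. So t ∈ [0, 6]: 7 solutions.

7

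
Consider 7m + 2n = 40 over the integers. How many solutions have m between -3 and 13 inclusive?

8

gcd(7, 2):
  7 = 3·2 + 1
  2 = 2·1
so gcd(7, 2) = 1.
Back-substitute for Bézout coefficients:
  1 = 7 - 3·2
  ... = 7·(1) + 2·(-3)
Scale by 40: particular solution (40, -120); reduce m mod 2: (0, 20).
General solution: m = 0 + 2t, n = 20 - 7t for integer t.
-3 ≤ 0 + 2t ≤ 13 gives t ∈ [-1, 6], which is 8 values.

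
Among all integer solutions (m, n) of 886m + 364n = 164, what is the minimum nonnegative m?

160

gcd(886, 364) = 2.
2 divides 164, so solutions exist.
By Bézout, 886*(53) + 364*(-129) = 2.
Scale by 164/2 = 82: (m₀, n₀) = (4346, -10578).
General solution: m = 4346 + 182t, n = -10578 - 443t for integer t.
m ≥ 0: smallest is 4346 mod 182 = 160 (at t = -23), with n = -389.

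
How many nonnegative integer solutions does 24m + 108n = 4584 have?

22

gcd(108, 24) = 12.
By Bézout, 24×(-4) + 108×(1) = 12.
One solution: (2, 42).
General: m = 2 + 9t, n = 42 - 2t.
m ≥ 0 ⇒ t ≥ 0; n ≥ 0 ⇒ t ≤ 21. So t ∈ [0, 21]: 22 solutions.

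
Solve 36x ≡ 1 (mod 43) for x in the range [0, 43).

gcd(43, 36):
  43 = 1*36 + 7
  36 = 5*7 + 1
  7 = 7*1
so gcd(43, 36) = 1.
Back-substitute for Bézout coefficients:
  1 = 36 - 5*7
  ... = 36*(6) + 43*(-5)
So 36*6 ≡ 1 (mod 43), and 6 mod 43 = 6.

6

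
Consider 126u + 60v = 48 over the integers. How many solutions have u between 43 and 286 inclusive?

24

gcd(126, 60):
  126 = 2×60 + 6
  60 = 10×6
so gcd(126, 60) = 6.
Back-substitute for Bézout coefficients:
  6 = 126 - 2×60
  ... = 126×(1) + 60×(-2)
Scale by 8: particular solution (8, -16); reduce u mod 10: (8, -16).
General solution: u = 8 + 10t, v = -16 - 21t for integer t.
43 ≤ 8 + 10t ≤ 286 gives t ∈ [4, 27], which is 24 values.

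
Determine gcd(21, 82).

gcd(82, 21):
  82 = 3·21 + 19
  21 = 1·19 + 2
  19 = 9·2 + 1
  2 = 2·1
so gcd(82, 21) = 1.

1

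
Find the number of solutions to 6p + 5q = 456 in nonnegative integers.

16

gcd(6, 5):
  6 = 1·5 + 1
  5 = 5·1
so gcd(6, 5) = 1.
Back-substitute for Bézout coefficients:
  1 = 6 - 1·5
  ... = 6·(1) + 5·(-1)
Scale by 456: one solution is (456, -456). Reduce p mod 5: (1, 90).
General: p = 1 + 5t, q = 90 - 6t.
p ≥ 0 ⇒ t ≥ 0; q ≥ 0 ⇒ t ≤ 15. So t ∈ [0, 15]: 16 solutions.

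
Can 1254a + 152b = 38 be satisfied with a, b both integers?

yes

gcd(1254, 152):
  1254 = 8*152 + 38
  152 = 4*38
so gcd(1254, 152) = 38.
38 divides 38, so integer solutions exist.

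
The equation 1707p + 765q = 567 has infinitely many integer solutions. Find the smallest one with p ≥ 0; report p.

81

gcd(1707, 765) = 3  (1707 = 2*765 + 177, 765 = 4*177 + 57, 177 = 3*57 + 6, 57 = 9*6 + 3, 6 = 2*3).
3 divides 567, so solutions exist.
Back-substituting, 1707*(-121) + 765*(270) = 3.
Scale by 567/3 = 189: (p₀, q₀) = (-22869, 51030).
General solution: p = -22869 + 255t, q = 51030 - 569t for integer t.
p ≥ 0: smallest is -22869 mod 255 = 81 (at t = 90), with q = -180.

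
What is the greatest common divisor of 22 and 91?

1

gcd(91, 22) = 1  (91 = 4*22 + 3, 22 = 7*3 + 1, 3 = 3*1).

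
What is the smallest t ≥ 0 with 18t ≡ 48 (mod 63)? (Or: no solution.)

gcd(63, 18):
  63 = 3*18 + 9
  18 = 2*9
so gcd(63, 18) = 9.
9 does not divide 48, so the congruence has no solution.

no solution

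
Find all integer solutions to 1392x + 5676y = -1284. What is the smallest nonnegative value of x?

468

gcd(5676, 1392) = 12.
12 divides -1284, so solutions exist.
By Bézout, 1392·(-53) + 5676·(13) = 12.
Scale by -1284/12 = -107: (x₀, y₀) = (5671, -1391).
General solution: x = 5671 + 473t, y = -1391 - 116t for integer t.
x ≥ 0: smallest is 5671 mod 473 = 468 (at t = -11), with y = -115.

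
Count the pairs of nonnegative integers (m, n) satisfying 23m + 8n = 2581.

gcd(23, 8):
  23 = 2×8 + 7
  8 = 1×7 + 1
  7 = 7×1
so gcd(23, 8) = 1.
Back-substitute for Bézout coefficients:
  1 = 8 - 1×7
  ... = 23×(-1) + 8×(3)
Scale by 2581: one solution is (-2581, 7743). Reduce m mod 8: (3, 314).
General: m = 3 + 8t, n = 314 - 23t.
m ≥ 0 ⇒ t ≥ 0; n ≥ 0 ⇒ t ≤ 13. So t ∈ [0, 13]: 14 solutions.

14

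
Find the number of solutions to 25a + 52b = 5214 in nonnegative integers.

4

gcd(52, 25) = 1.
By Bézout, 25*(25) + 52*(-12) = 1.
One solution: (38, 82).
General: a = 38 + 52t, b = 82 - 25t.
a ≥ 0 ⇒ t ≥ 0; b ≥ 0 ⇒ t ≤ 3. So t ∈ [0, 3]: 4 solutions.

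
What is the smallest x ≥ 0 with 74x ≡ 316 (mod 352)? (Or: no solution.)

gcd(352, 74) = 2.
2 divides 316, so solutions exist.
By Bézout, 74×(-19) + 352×(4) = 2.
So 74×(-19) ≡ 2 (mod 352); multiply by 158: x ≡ -3002 (mod 176).
Smallest nonnegative: x = -3002 mod 176 = 166.

166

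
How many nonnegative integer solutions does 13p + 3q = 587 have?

15

gcd(13, 3) = 1  (13 = 4*3 + 1, 3 = 3*1).
Back-substituting, 13*(1) + 3*(-4) = 1.
Scale by 587: one solution is (587, -2348). Reduce p mod 3: (2, 187).
General: p = 2 + 3t, q = 187 - 13t.
p ≥ 0 ⇒ t ≥ 0; q ≥ 0 ⇒ t ≤ 14. So t ∈ [0, 14]: 15 solutions.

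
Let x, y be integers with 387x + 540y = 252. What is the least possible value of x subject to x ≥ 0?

gcd(540, 387):
  540 = 1·387 + 153
  387 = 2·153 + 81
  153 = 1·81 + 72
  81 = 1·72 + 9
  72 = 8·9
so gcd(540, 387) = 9.
9 divides 252, so solutions exist.
Back-substitute for Bézout coefficients:
  9 = 81 - 1·72
  ... = 387·(7) + 540·(-5)
Scale by 252/9 = 28: (x₀, y₀) = (196, -140).
General solution: x = 196 + 60t, y = -140 - 43t for integer t.
x ≥ 0: smallest is 196 mod 60 = 16 (at t = -3), with y = -11.

16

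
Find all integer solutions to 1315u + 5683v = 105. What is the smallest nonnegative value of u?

gcd(5683, 1315):
  5683 = 4·1315 + 423
  1315 = 3·423 + 46
  423 = 9·46 + 9
  46 = 5·9 + 1
  9 = 9·1
so gcd(5683, 1315) = 1.
1 divides 105, so solutions exist.
Back-substitute for Bézout coefficients:
  1 = 46 - 5·9
  ... = 1315·(618) + 5683·(-143)
Scale by 105/1 = 105: (u₀, v₀) = (64890, -15015).
General solution: u = 64890 + 5683t, v = -15015 - 1315t for integer t.
u ≥ 0: smallest is 64890 mod 5683 = 2377 (at t = -11), with v = -550.

2377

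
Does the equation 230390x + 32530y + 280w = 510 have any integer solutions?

gcd(230390, 32530) = 10.
gcd(10, 280) = 10.
10 divides 510, so integer solutions exist.

yes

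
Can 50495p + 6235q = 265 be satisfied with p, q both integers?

yes

gcd(50495, 6235) = 5  (50495 = 8×6235 + 615, 6235 = 10×615 + 85, 615 = 7×85 + 20, 85 = 4×20 + 5, 20 = 4×5).
5 divides 265, so integer solutions exist.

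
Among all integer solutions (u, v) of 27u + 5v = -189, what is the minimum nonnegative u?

gcd(27, 5):
  27 = 5·5 + 2
  5 = 2·2 + 1
  2 = 2·1
so gcd(27, 5) = 1.
1 divides -189, so solutions exist.
Back-substitute for Bézout coefficients:
  1 = 5 - 2·2
  ... = 27·(-2) + 5·(11)
Scale by -189/1 = -189: (u₀, v₀) = (378, -2079).
General solution: u = 378 + 5t, v = -2079 - 27t for integer t.
u ≥ 0: smallest is 378 mod 5 = 3 (at t = -75), with v = -54.

3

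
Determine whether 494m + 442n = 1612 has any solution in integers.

gcd(494, 442) = 26.
26 divides 1612, so integer solutions exist.

yes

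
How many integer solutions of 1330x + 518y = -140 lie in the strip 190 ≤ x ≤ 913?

19

gcd(1330, 518) = 14.
By Bézout, 1330×(-7) + 518×(18) = 14.
Particular solution: (33, -85).
General solution: x = 33 + 37t, y = -85 - 95t for integer t.
190 ≤ 33 + 37t ≤ 913 gives t ∈ [5, 23], which is 19 values.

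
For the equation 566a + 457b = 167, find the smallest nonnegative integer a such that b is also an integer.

gcd(566, 457) = 1.
1 divides 167, so solutions exist.
By Bézout, 566·(-109) + 457·(135) = 1.
Scale by 167/1 = 167: (a₀, b₀) = (-18203, 22545).
General solution: a = -18203 + 457t, b = 22545 - 566t for integer t.
a ≥ 0: smallest is -18203 mod 457 = 77 (at t = 40), with b = -95.

77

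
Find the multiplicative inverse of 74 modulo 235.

54

gcd(235, 74) = 1  (235 = 3·74 + 13, 74 = 5·13 + 9, 13 = 1·9 + 4, 9 = 2·4 + 1, 4 = 4·1).
Back-substituting, 74·(54) + 235·(-17) = 1.
So 74·54 ≡ 1 (mod 235), and 54 mod 235 = 54.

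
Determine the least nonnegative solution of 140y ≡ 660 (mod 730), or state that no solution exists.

36

gcd(730, 140) = 10.
10 divides 660, so solutions exist.
By Bézout, 140*(-26) + 730*(5) = 10.
So 140*(-26) ≡ 10 (mod 730); multiply by 66: y ≡ -1716 (mod 73).
Smallest nonnegative: y = -1716 mod 73 = 36.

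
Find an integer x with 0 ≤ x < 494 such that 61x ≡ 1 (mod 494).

gcd(494, 61) = 1  (494 = 8*61 + 6, 61 = 10*6 + 1, 6 = 6*1).
Back-substituting, 61*(81) + 494*(-10) = 1.
So 61*81 ≡ 1 (mod 494), and 81 mod 494 = 81.

81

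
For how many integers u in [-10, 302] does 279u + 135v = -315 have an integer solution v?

gcd(279, 135) = 9  (279 = 2*135 + 9, 135 = 15*9).
Back-substituting, 279*(1) + 135*(-2) = 9.
Scale by -35: particular solution (-35, 70); reduce u mod 15: (10, -23).
General solution: u = 10 + 15t, v = -23 - 31t for integer t.
-10 ≤ 10 + 15t ≤ 302 gives t ∈ [-1, 19], which is 21 values.

21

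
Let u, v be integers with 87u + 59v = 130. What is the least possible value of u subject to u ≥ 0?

gcd(87, 59):
  87 = 1·59 + 28
  59 = 2·28 + 3
  28 = 9·3 + 1
  3 = 3·1
so gcd(87, 59) = 1.
1 divides 130, so solutions exist.
Back-substitute for Bézout coefficients:
  1 = 28 - 9·3
  ... = 87·(19) + 59·(-28)
Scale by 130/1 = 130: (u₀, v₀) = (2470, -3640).
General solution: u = 2470 + 59t, v = -3640 - 87t for integer t.
u ≥ 0: smallest is 2470 mod 59 = 51 (at t = -41), with v = -73.

51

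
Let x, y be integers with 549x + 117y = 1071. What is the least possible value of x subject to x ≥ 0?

gcd(549, 117):
  549 = 4×117 + 81
  117 = 1×81 + 36
  81 = 2×36 + 9
  36 = 4×9
so gcd(549, 117) = 9.
9 divides 1071, so solutions exist.
Back-substitute for Bézout coefficients:
  9 = 81 - 2×36
  ... = 549×(3) + 117×(-14)
Scale by 1071/9 = 119: (x₀, y₀) = (357, -1666).
General solution: x = 357 + 13t, y = -1666 - 61t for integer t.
x ≥ 0: smallest is 357 mod 13 = 6 (at t = -27), with y = -19.

6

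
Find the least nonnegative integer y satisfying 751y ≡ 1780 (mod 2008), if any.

gcd(2008, 751) = 1.
1 divides 1780, so solutions exist.
By Bézout, 751·(-377) + 2008·(141) = 1.
So 751·(-377) ≡ 1 (mod 2008); multiply by 1780: y ≡ -671060 (mod 2008).
Smallest nonnegative: y = -671060 mod 2008 = 1620.

1620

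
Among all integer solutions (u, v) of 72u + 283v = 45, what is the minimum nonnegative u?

gcd(283, 72) = 1.
1 divides 45, so solutions exist.
By Bézout, 72·(114) + 283·(-29) = 1.
Scale by 45/1 = 45: (u₀, v₀) = (5130, -1305).
General solution: u = 5130 + 283t, v = -1305 - 72t for integer t.
u ≥ 0: smallest is 5130 mod 283 = 36 (at t = -18), with v = -9.

36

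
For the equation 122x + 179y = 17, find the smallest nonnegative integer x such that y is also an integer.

gcd(179, 122):
  179 = 1·122 + 57
  122 = 2·57 + 8
  57 = 7·8 + 1
  8 = 8·1
so gcd(179, 122) = 1.
1 divides 17, so solutions exist.
Back-substitute for Bézout coefficients:
  1 = 57 - 7·8
  ... = 122·(-22) + 179·(15)
Scale by 17/1 = 17: (x₀, y₀) = (-374, 255).
General solution: x = -374 + 179t, y = 255 - 122t for integer t.
x ≥ 0: smallest is -374 mod 179 = 163 (at t = 3), with y = -111.

163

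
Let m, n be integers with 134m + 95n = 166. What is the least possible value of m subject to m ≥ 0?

gcd(134, 95) = 1.
1 divides 166, so solutions exist.
By Bézout, 134·(39) + 95·(-55) = 1.
Scale by 166/1 = 166: (m₀, n₀) = (6474, -9130).
General solution: m = 6474 + 95t, n = -9130 - 134t for integer t.
m ≥ 0: smallest is 6474 mod 95 = 14 (at t = -68), with n = -18.

14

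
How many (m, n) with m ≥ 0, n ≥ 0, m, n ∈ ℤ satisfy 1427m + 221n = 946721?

3

gcd(1427, 221):
  1427 = 6·221 + 101
  221 = 2·101 + 19
  101 = 5·19 + 6
  19 = 3·6 + 1
  6 = 6·1
so gcd(1427, 221) = 1.
Back-substitute for Bézout coefficients:
  1 = 19 - 3·6
  ... = 1427·(-35) + 221·(226)
Scale by 946721: one solution is (-33135235, 213958946). Reduce m mod 221: (179, 3128).
General: m = 179 + 221t, n = 3128 - 1427t.
m ≥ 0 ⇒ t ≥ 0; n ≥ 0 ⇒ t ≤ 2. So t ∈ [0, 2]: 3 solutions.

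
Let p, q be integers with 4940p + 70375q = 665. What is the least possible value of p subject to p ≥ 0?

gcd(70375, 4940) = 5.
5 divides 665, so solutions exist.
By Bézout, 4940*(4402) + 70375*(-309) = 5.
Scale by 665/5 = 133: (p₀, q₀) = (585466, -41097).
General solution: p = 585466 + 14075t, q = -41097 - 988t for integer t.
p ≥ 0: smallest is 585466 mod 14075 = 8391 (at t = -41), with q = -589.

8391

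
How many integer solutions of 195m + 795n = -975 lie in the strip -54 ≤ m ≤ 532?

gcd(795, 195) = 15  (795 = 4·195 + 15, 195 = 13·15).
Back-substituting, 195·(-4) + 795·(1) = 15.
Scale by -65: particular solution (260, -65); reduce m mod 53: (48, -13).
General solution: m = 48 + 53t, n = -13 - 13t for integer t.
-54 ≤ 48 + 53t ≤ 532 gives t ∈ [-1, 9], which is 11 values.

11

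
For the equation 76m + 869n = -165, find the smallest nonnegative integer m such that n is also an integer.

55

gcd(869, 76):
  869 = 11*76 + 33
  76 = 2*33 + 10
  33 = 3*10 + 3
  10 = 3*3 + 1
  3 = 3*1
so gcd(869, 76) = 1.
1 divides -165, so solutions exist.
Back-substitute for Bézout coefficients:
  1 = 10 - 3*3
  ... = 76*(263) + 869*(-23)
Scale by -165/1 = -165: (m₀, n₀) = (-43395, 3795).
General solution: m = -43395 + 869t, n = 3795 - 76t for integer t.
m ≥ 0: smallest is -43395 mod 869 = 55 (at t = 50), with n = -5.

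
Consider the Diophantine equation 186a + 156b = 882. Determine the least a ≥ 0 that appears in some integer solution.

19

gcd(186, 156) = 6.
6 divides 882, so solutions exist.
By Bézout, 186·(-5) + 156·(6) = 6.
Scale by 882/6 = 147: (a₀, b₀) = (-735, 882).
General solution: a = -735 + 26t, b = 882 - 31t for integer t.
a ≥ 0: smallest is -735 mod 26 = 19 (at t = 29), with b = -17.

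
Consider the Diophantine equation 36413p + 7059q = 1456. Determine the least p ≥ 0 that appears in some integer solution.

gcd(36413, 7059) = 13.
13 divides 1456, so solutions exist.
By Bézout, 36413×(221) + 7059×(-1140) = 13.
Scale by 1456/13 = 112: (p₀, q₀) = (24752, -127680).
General solution: p = 24752 + 543t, q = -127680 - 2801t for integer t.
p ≥ 0: smallest is 24752 mod 543 = 317 (at t = -45), with q = -1635.

317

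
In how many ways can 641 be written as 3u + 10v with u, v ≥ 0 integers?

21

gcd(10, 3) = 1.
By Bézout, 3×(-3) + 10×(1) = 1.
One solution: (7, 62).
General: u = 7 + 10t, v = 62 - 3t.
u ≥ 0 ⇒ t ≥ 0; v ≥ 0 ⇒ t ≤ 20. So t ∈ [0, 20]: 21 solutions.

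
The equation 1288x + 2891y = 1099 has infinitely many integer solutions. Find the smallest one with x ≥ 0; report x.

250

gcd(2891, 1288):
  2891 = 2×1288 + 315
  1288 = 4×315 + 28
  315 = 11×28 + 7
  28 = 4×7
so gcd(2891, 1288) = 7.
7 divides 1099, so solutions exist.
Back-substitute for Bézout coefficients:
  7 = 315 - 11×28
  ... = 1288×(-101) + 2891×(45)
Scale by 1099/7 = 157: (x₀, y₀) = (-15857, 7065).
General solution: x = -15857 + 413t, y = 7065 - 184t for integer t.
x ≥ 0: smallest is -15857 mod 413 = 250 (at t = 39), with y = -111.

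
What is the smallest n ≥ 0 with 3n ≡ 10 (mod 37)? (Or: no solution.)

gcd(37, 3) = 1.
1 divides 10, so solutions exist.
By Bézout, 3*(-12) + 37*(1) = 1.
So 3*(-12) ≡ 1 (mod 37); multiply by 10: n ≡ -120 (mod 37).
Smallest nonnegative: n = -120 mod 37 = 28.

28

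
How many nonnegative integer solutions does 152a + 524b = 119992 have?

gcd(524, 152) = 4.
By Bézout, 152*(-31) + 524*(9) = 4.
One solution: (31, 220).
General: a = 31 + 131t, b = 220 - 38t.
a ≥ 0 ⇒ t ≥ 0; b ≥ 0 ⇒ t ≤ 5. So t ∈ [0, 5]: 6 solutions.

6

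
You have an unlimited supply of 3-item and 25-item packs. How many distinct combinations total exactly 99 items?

Need nonnegative integers with 3j + 25k = 99.
gcd(3, 25) = 1, and 3·(-8) + 25·(1) = 1.
So (j₀, k₀) = (-792, 99); general j = -792 + 25t, k = 99 - 3t.
j ≥ 0 ⇒ t ≥ 32; k ≥ 0 ⇒ t ≤ 33. That's 2 values of t.

2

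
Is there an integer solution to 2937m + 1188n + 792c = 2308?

no

gcd(2937, 1188) = 33.
gcd(33, 792) = 33.
33 does not divide 2308 (remainder 31), so no integer solutions.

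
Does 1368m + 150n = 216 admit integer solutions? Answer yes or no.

yes

gcd(1368, 150):
  1368 = 9·150 + 18
  150 = 8·18 + 6
  18 = 3·6
so gcd(1368, 150) = 6.
6 divides 216, so integer solutions exist.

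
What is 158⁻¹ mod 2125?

1197

gcd(2125, 158) = 1  (2125 = 13*158 + 71, 158 = 2*71 + 16, 71 = 4*16 + 7, 16 = 2*7 + 2, 7 = 3*2 + 1, 2 = 2*1).
Back-substituting, 158*(-928) + 2125*(69) = 1.
So 158*-928 ≡ 1 (mod 2125), and -928 mod 2125 = 1197.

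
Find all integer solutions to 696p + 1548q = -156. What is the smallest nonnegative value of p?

gcd(1548, 696):
  1548 = 2×696 + 156
  696 = 4×156 + 72
  156 = 2×72 + 12
  72 = 6×12
so gcd(1548, 696) = 12.
12 divides -156, so solutions exist.
Back-substitute for Bézout coefficients:
  12 = 156 - 2×72
  ... = 696×(-20) + 1548×(9)
Scale by -156/12 = -13: (p₀, q₀) = (260, -117).
General solution: p = 260 + 129t, q = -117 - 58t for integer t.
p ≥ 0: smallest is 260 mod 129 = 2 (at t = -2), with q = -1.

2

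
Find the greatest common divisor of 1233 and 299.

1

gcd(1233, 299):
  1233 = 4·299 + 37
  299 = 8·37 + 3
  37 = 12·3 + 1
  3 = 3·1
so gcd(1233, 299) = 1.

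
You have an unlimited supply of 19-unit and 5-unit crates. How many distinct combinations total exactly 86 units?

Need nonnegative integers with 19j + 5k = 86.
gcd(19, 5) = 1, and 19·(-1) + 5·(4) = 1.
So (j₀, k₀) = (-86, 344); general j = -86 + 5t, k = 344 - 19t.
j ≥ 0 ⇒ t ≥ 18; k ≥ 0 ⇒ t ≤ 18. That's 1 value of t.

1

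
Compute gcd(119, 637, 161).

gcd(637, 119) = 7.
gcd(7, 161) = 7.

7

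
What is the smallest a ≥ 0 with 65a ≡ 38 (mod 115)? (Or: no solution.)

gcd(115, 65) = 5.
5 does not divide 38, so the congruence has no solution.

no solution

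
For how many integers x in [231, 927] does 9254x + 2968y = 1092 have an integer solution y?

4

gcd(9254, 2968) = 14  (9254 = 3*2968 + 350, 2968 = 8*350 + 168, 350 = 2*168 + 14, 168 = 12*14).
Back-substituting, 9254*(17) + 2968*(-53) = 14.
Scale by 78: particular solution (1326, -4134); reduce x mod 212: (54, -168).
General solution: x = 54 + 212t, y = -168 - 661t for integer t.
231 ≤ 54 + 212t ≤ 927 gives t ∈ [1, 4], which is 4 values.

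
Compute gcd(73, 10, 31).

1

gcd(73, 10) = 1.
gcd(1, 31) = 1.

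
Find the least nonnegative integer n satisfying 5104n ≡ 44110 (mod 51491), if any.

392

gcd(51491, 5104) = 11.
11 divides 44110, so solutions exist.
By Bézout, 5104·(2169) + 51491·(-215) = 11.
So 5104·(2169) ≡ 11 (mod 51491); multiply by 4010: n ≡ 8697690 (mod 4681).
Smallest nonnegative: n = 8697690 mod 4681 = 392.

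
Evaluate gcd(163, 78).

1

gcd(163, 78):
  163 = 2×78 + 7
  78 = 11×7 + 1
  7 = 7×1
so gcd(163, 78) = 1.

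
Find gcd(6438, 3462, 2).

2

gcd(6438, 3462) = 6.
gcd(6, 2) = 2.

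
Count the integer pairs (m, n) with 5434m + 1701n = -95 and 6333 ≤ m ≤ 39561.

gcd(5434, 1701):
  5434 = 3·1701 + 331
  1701 = 5·331 + 46
  331 = 7·46 + 9
  46 = 5·9 + 1
  9 = 9·1
so gcd(5434, 1701) = 1.
Back-substitute for Bézout coefficients:
  1 = 46 - 5·9
  ... = 5434·(-185) + 1701·(591)
Scale by -95: particular solution (17575, -56145); reduce m mod 1701: (565, -1805).
General solution: m = 565 + 1701t, n = -1805 - 5434t for integer t.
6333 ≤ 565 + 1701t ≤ 39561 gives t ∈ [4, 22], which is 19 values.

19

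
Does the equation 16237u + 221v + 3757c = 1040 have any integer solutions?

yes

gcd(16237, 221) = 13  (16237 = 73·221 + 104, 221 = 2·104 + 13, 104 = 8·13).
gcd(13, 3757) = 13.
13 divides 1040, so integer solutions exist.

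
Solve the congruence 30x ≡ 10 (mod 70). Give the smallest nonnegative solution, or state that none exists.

5

gcd(70, 30):
  70 = 2·30 + 10
  30 = 3·10
so gcd(70, 30) = 10.
10 divides 10, so solutions exist.
Back-substitute for Bézout coefficients:
  10 = 70 - 2·30
  ... = 30·(-2) + 70·(1)
So 30·(-2) ≡ 10 (mod 70); multiply by 1: x ≡ -2 (mod 7).
Smallest nonnegative: x = -2 mod 7 = 5.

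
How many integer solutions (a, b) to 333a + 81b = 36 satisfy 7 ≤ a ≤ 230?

gcd(333, 81) = 9  (333 = 4*81 + 9, 81 = 9*9).
Back-substituting, 333*(1) + 81*(-4) = 9.
Scale by 4: particular solution (4, -16); reduce a mod 9: (4, -16).
General solution: a = 4 + 9t, b = -16 - 37t for integer t.
7 ≤ 4 + 9t ≤ 230 gives t ∈ [1, 25], which is 25 values.

25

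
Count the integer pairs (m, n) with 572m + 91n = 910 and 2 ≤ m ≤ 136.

19

gcd(572, 91) = 13.
By Bézout, 572*(-3) + 91*(19) = 13.
Particular solution: (0, 10).
General solution: m = 0 + 7t, n = 10 - 44t for integer t.
2 ≤ 0 + 7t ≤ 136 gives t ∈ [1, 19], which is 19 values.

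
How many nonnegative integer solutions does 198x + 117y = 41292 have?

16

gcd(198, 117):
  198 = 1×117 + 81
  117 = 1×81 + 36
  81 = 2×36 + 9
  36 = 4×9
so gcd(198, 117) = 9.
Back-substitute for Bézout coefficients:
  9 = 81 - 2×36
  ... = 198×(3) + 117×(-5)
Scale by 4588: one solution is (13764, -22940). Reduce x mod 13: (10, 336).
General: x = 10 + 13t, y = 336 - 22t.
x ≥ 0 ⇒ t ≥ 0; y ≥ 0 ⇒ t ≤ 15. So t ∈ [0, 15]: 16 solutions.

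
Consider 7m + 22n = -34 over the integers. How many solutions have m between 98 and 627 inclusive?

24

gcd(22, 7):
  22 = 3×7 + 1
  7 = 7×1
so gcd(22, 7) = 1.
Back-substitute for Bézout coefficients:
  1 = 22 - 3×7
  ... = 7×(-3) + 22×(1)
Scale by -34: particular solution (102, -34); reduce m mod 22: (14, -6).
General solution: m = 14 + 22t, n = -6 - 7t for integer t.
98 ≤ 14 + 22t ≤ 627 gives t ∈ [4, 27], which is 24 values.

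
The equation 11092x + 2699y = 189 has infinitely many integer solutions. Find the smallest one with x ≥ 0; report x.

1031

gcd(11092, 2699):
  11092 = 4×2699 + 296
  2699 = 9×296 + 35
  296 = 8×35 + 16
  35 = 2×16 + 3
  16 = 5×3 + 1
  3 = 3×1
so gcd(11092, 2699) = 1.
1 divides 189, so solutions exist.
Back-substitute for Bézout coefficients:
  1 = 16 - 5×3
  ... = 11092×(848) + 2699×(-3485)
Scale by 189/1 = 189: (x₀, y₀) = (160272, -658665).
General solution: x = 160272 + 2699t, y = -658665 - 11092t for integer t.
x ≥ 0: smallest is 160272 mod 2699 = 1031 (at t = -59), with y = -4237.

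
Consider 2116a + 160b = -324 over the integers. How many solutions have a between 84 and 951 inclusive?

gcd(2116, 160) = 4  (2116 = 13×160 + 36, 160 = 4×36 + 16, 36 = 2×16 + 4, 16 = 4×4).
Back-substituting, 2116×(9) + 160×(-119) = 4.
Scale by -81: particular solution (-729, 9639); reduce a mod 40: (31, -412).
General solution: a = 31 + 40t, b = -412 - 529t for integer t.
84 ≤ 31 + 40t ≤ 951 gives t ∈ [2, 23], which is 22 values.

22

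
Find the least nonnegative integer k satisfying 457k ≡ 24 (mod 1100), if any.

gcd(1100, 457) = 1  (1100 = 2×457 + 186, 457 = 2×186 + 85, 186 = 2×85 + 16, 85 = 5×16 + 5, 16 = 3×5 + 1, 5 = 5×1).
1 divides 24, so solutions exist.
Back-substituting, 457×(-207) + 1100×(86) = 1.
So 457×(-207) ≡ 1 (mod 1100); multiply by 24: k ≡ -4968 (mod 1100).
Smallest nonnegative: k = -4968 mod 1100 = 532.

532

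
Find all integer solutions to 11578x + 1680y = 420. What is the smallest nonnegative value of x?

gcd(11578, 1680):
  11578 = 6*1680 + 1498
  1680 = 1*1498 + 182
  1498 = 8*182 + 42
  182 = 4*42 + 14
  42 = 3*14
so gcd(11578, 1680) = 14.
14 divides 420, so solutions exist.
Back-substitute for Bézout coefficients:
  14 = 182 - 4*42
  ... = 11578*(-37) + 1680*(255)
Scale by 420/14 = 30: (x₀, y₀) = (-1110, 7650).
General solution: x = -1110 + 120t, y = 7650 - 827t for integer t.
x ≥ 0: smallest is -1110 mod 120 = 90 (at t = 10), with y = -620.

90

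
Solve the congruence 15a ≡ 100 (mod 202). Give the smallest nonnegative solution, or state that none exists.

74

gcd(202, 15):
  202 = 13×15 + 7
  15 = 2×7 + 1
  7 = 7×1
so gcd(202, 15) = 1.
1 divides 100, so solutions exist.
Back-substitute for Bézout coefficients:
  1 = 15 - 2×7
  ... = 15×(27) + 202×(-2)
So 15×(27) ≡ 1 (mod 202); multiply by 100: a ≡ 2700 (mod 202).
Smallest nonnegative: a = 2700 mod 202 = 74.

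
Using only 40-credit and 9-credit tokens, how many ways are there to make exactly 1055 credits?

3

Need nonnegative integers with 40j + 9k = 1055.
gcd(40, 9) = 1, and 40·(-2) + 9·(9) = 1.
So (j₀, k₀) = (-2110, 9495); general j = -2110 + 9t, k = 9495 - 40t.
j ≥ 0 ⇒ t ≥ 235; k ≥ 0 ⇒ t ≤ 237. That's 3 values of t.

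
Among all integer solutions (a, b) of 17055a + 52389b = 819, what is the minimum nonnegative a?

gcd(52389, 17055):
  52389 = 3·17055 + 1224
  17055 = 13·1224 + 1143
  1224 = 1·1143 + 81
  1143 = 14·81 + 9
  81 = 9·9
so gcd(52389, 17055) = 9.
9 divides 819, so solutions exist.
Back-substitute for Bézout coefficients:
  9 = 1143 - 14·81
  ... = 17055·(642) + 52389·(-209)
Scale by 819/9 = 91: (a₀, b₀) = (58422, -19019).
General solution: a = 58422 + 5821t, b = -19019 - 1895t for integer t.
a ≥ 0: smallest is 58422 mod 5821 = 212 (at t = -10), with b = -69.

212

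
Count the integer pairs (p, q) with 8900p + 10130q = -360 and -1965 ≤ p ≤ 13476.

15

gcd(10130, 8900) = 10.
By Bézout, 8900*(140) + 10130*(-123) = 10.
Particular solution: (25, -22).
General solution: p = 25 + 1013t, q = -22 - 890t for integer t.
-1965 ≤ 25 + 1013t ≤ 13476 gives t ∈ [-1, 13], which is 15 values.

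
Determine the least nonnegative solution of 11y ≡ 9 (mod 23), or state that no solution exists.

gcd(23, 11) = 1.
1 divides 9, so solutions exist.
By Bézout, 11*(-2) + 23*(1) = 1.
So 11*(-2) ≡ 1 (mod 23); multiply by 9: y ≡ -18 (mod 23).
Smallest nonnegative: y = -18 mod 23 = 5.

5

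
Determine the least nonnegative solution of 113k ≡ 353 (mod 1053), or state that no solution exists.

gcd(1053, 113) = 1  (1053 = 9·113 + 36, 113 = 3·36 + 5, 36 = 7·5 + 1, 5 = 5·1).
1 divides 353, so solutions exist.
Back-substituting, 113·(-205) + 1053·(22) = 1.
So 113·(-205) ≡ 1 (mod 1053); multiply by 353: k ≡ -72365 (mod 1053).
Smallest nonnegative: k = -72365 mod 1053 = 292.

292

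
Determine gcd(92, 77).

gcd(92, 77):
  92 = 1*77 + 15
  77 = 5*15 + 2
  15 = 7*2 + 1
  2 = 2*1
so gcd(92, 77) = 1.

1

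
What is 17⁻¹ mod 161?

gcd(161, 17) = 1.
By Bézout, 17*(19) + 161*(-2) = 1.
So 17*19 ≡ 1 (mod 161), and 19 mod 161 = 19.

19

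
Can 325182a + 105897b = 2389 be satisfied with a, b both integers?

no

gcd(325182, 105897) = 33.
33 does not divide 2389 (remainder 13), so no integer solutions.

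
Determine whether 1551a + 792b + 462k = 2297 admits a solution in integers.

no

gcd(1551, 792) = 33  (1551 = 1*792 + 759, 792 = 1*759 + 33, 759 = 23*33).
gcd(33, 462) = 33.
33 does not divide 2297 (remainder 20), so no integer solutions.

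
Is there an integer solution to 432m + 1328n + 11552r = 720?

gcd(1328, 432) = 16.
gcd(16, 11552) = 16.
16 divides 720, so integer solutions exist.

yes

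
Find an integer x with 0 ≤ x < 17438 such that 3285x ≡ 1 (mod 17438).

gcd(17438, 3285):
  17438 = 5*3285 + 1013
  3285 = 3*1013 + 246
  1013 = 4*246 + 29
  246 = 8*29 + 14
  29 = 2*14 + 1
  14 = 14*1
so gcd(17438, 3285) = 1.
Back-substitute for Bézout coefficients:
  1 = 29 - 2*14
  ... = 3285*(-1205) + 17438*(227)
So 3285*-1205 ≡ 1 (mod 17438), and -1205 mod 17438 = 16233.

16233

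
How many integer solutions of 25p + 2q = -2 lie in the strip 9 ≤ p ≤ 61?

26

gcd(25, 2) = 1.
By Bézout, 25×(1) + 2×(-12) = 1.
Particular solution: (0, -1).
General solution: p = 0 + 2t, q = -1 - 25t for integer t.
9 ≤ 0 + 2t ≤ 61 gives t ∈ [5, 30], which is 26 values.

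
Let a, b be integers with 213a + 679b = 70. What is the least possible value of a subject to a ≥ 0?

504

gcd(679, 213) = 1.
1 divides 70, so solutions exist.
By Bézout, 213×(-51) + 679×(16) = 1.
Scale by 70/1 = 70: (a₀, b₀) = (-3570, 1120).
General solution: a = -3570 + 679t, b = 1120 - 213t for integer t.
a ≥ 0: smallest is -3570 mod 679 = 504 (at t = 6), with b = -158.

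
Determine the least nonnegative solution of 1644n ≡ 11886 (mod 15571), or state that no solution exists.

gcd(15571, 1644):
  15571 = 9*1644 + 775
  1644 = 2*775 + 94
  775 = 8*94 + 23
  94 = 4*23 + 2
  23 = 11*2 + 1
  2 = 2*1
so gcd(15571, 1644) = 1.
1 divides 11886, so solutions exist.
Back-substitute for Bézout coefficients:
  1 = 23 - 11*2
  ... = 1644*(-7454) + 15571*(787)
So 1644*(-7454) ≡ 1 (mod 15571); multiply by 11886: n ≡ -88598244 (mod 15571).
Smallest nonnegative: n = -88598244 mod 15571 = 746.

746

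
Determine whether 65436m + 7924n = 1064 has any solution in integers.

yes

gcd(65436, 7924):
  65436 = 8×7924 + 2044
  7924 = 3×2044 + 1792
  2044 = 1×1792 + 252
  1792 = 7×252 + 28
  252 = 9×28
so gcd(65436, 7924) = 28.
28 divides 1064, so integer solutions exist.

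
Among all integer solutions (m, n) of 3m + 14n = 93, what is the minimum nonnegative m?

3

gcd(14, 3) = 1.
1 divides 93, so solutions exist.
By Bézout, 3×(5) + 14×(-1) = 1.
Scale by 93/1 = 93: (m₀, n₀) = (465, -93).
General solution: m = 465 + 14t, n = -93 - 3t for integer t.
m ≥ 0: smallest is 465 mod 14 = 3 (at t = -33), with n = 6.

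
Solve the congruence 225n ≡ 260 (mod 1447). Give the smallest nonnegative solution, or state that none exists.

1416

gcd(1447, 225) = 1.
1 divides 260, so solutions exist.
By Bézout, 225*(-373) + 1447*(58) = 1.
So 225*(-373) ≡ 1 (mod 1447); multiply by 260: n ≡ -96980 (mod 1447).
Smallest nonnegative: n = -96980 mod 1447 = 1416.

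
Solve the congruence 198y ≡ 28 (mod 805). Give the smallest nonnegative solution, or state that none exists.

301

gcd(805, 198) = 1.
1 divides 28, so solutions exist.
By Bézout, 198*(-248) + 805*(61) = 1.
So 198*(-248) ≡ 1 (mod 805); multiply by 28: y ≡ -6944 (mod 805).
Smallest nonnegative: y = -6944 mod 805 = 301.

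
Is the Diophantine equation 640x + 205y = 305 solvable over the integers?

gcd(640, 205):
  640 = 3×205 + 25
  205 = 8×25 + 5
  25 = 5×5
so gcd(640, 205) = 5.
5 divides 305, so integer solutions exist.

yes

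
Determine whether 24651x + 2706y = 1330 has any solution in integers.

no

gcd(24651, 2706) = 33  (24651 = 9×2706 + 297, 2706 = 9×297 + 33, 297 = 9×33).
33 does not divide 1330 (remainder 10), so no integer solutions.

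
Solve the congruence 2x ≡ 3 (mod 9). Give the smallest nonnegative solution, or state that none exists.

6

gcd(9, 2) = 1  (9 = 4*2 + 1, 2 = 2*1).
1 divides 3, so solutions exist.
Back-substituting, 2*(-4) + 9*(1) = 1.
So 2*(-4) ≡ 1 (mod 9); multiply by 3: x ≡ -12 (mod 9).
Smallest nonnegative: x = -12 mod 9 = 6.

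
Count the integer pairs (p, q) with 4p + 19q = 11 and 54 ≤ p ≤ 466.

22

gcd(19, 4) = 1  (19 = 4·4 + 3, 4 = 1·3 + 1, 3 = 3·1).
Back-substituting, 4·(5) + 19·(-1) = 1.
Scale by 11: particular solution (55, -11); reduce p mod 19: (17, -3).
General solution: p = 17 + 19t, q = -3 - 4t for integer t.
54 ≤ 17 + 19t ≤ 466 gives t ∈ [2, 23], which is 22 values.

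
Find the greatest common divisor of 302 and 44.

2

gcd(302, 44):
  302 = 6*44 + 38
  44 = 1*38 + 6
  38 = 6*6 + 2
  6 = 3*2
so gcd(302, 44) = 2.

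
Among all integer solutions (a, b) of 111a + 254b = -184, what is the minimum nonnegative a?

202

gcd(254, 111):
  254 = 2×111 + 32
  111 = 3×32 + 15
  32 = 2×15 + 2
  15 = 7×2 + 1
  2 = 2×1
so gcd(254, 111) = 1.
1 divides -184, so solutions exist.
Back-substitute for Bézout coefficients:
  1 = 15 - 7×2
  ... = 111×(119) + 254×(-52)
Scale by -184/1 = -184: (a₀, b₀) = (-21896, 9568).
General solution: a = -21896 + 254t, b = 9568 - 111t for integer t.
a ≥ 0: smallest is -21896 mod 254 = 202 (at t = 87), with b = -89.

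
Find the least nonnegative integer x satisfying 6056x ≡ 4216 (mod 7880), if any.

gcd(7880, 6056) = 8  (7880 = 1*6056 + 1824, 6056 = 3*1824 + 584, 1824 = 3*584 + 72, 584 = 8*72 + 8, 72 = 9*8).
8 divides 4216, so solutions exist.
Back-substituting, 6056*(108) + 7880*(-83) = 8.
So 6056*(108) ≡ 8 (mod 7880); multiply by 527: x ≡ 56916 (mod 985).
Smallest nonnegative: x = 56916 mod 985 = 771.

771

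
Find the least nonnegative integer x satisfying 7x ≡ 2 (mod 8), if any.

gcd(8, 7):
  8 = 1×7 + 1
  7 = 7×1
so gcd(8, 7) = 1.
1 divides 2, so solutions exist.
Back-substitute for Bézout coefficients:
  1 = 8 - 1×7
  ... = 7×(-1) + 8×(1)
So 7×(-1) ≡ 1 (mod 8); multiply by 2: x ≡ -2 (mod 8).
Smallest nonnegative: x = -2 mod 8 = 6.

6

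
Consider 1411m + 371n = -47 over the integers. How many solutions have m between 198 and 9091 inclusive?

gcd(1411, 371) = 1  (1411 = 3*371 + 298, 371 = 1*298 + 73, 298 = 4*73 + 6, 73 = 12*6 + 1, 6 = 6*1).
Back-substituting, 1411*(-61) + 371*(232) = 1.
Scale by -47: particular solution (2867, -10904); reduce m mod 371: (270, -1027).
General solution: m = 270 + 371t, n = -1027 - 1411t for integer t.
198 ≤ 270 + 371t ≤ 9091 gives t ∈ [0, 23], which is 24 values.

24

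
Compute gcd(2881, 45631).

1

gcd(45631, 2881):
  45631 = 15×2881 + 2416
  2881 = 1×2416 + 465
  2416 = 5×465 + 91
  465 = 5×91 + 10
  91 = 9×10 + 1
  10 = 10×1
so gcd(45631, 2881) = 1.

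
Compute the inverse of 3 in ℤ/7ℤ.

gcd(7, 3) = 1.
By Bézout, 3×(-2) + 7×(1) = 1.
So 3×-2 ≡ 1 (mod 7), and -2 mod 7 = 5.

5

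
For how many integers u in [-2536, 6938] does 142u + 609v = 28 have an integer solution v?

16

gcd(609, 142):
  609 = 4*142 + 41
  142 = 3*41 + 19
  41 = 2*19 + 3
  19 = 6*3 + 1
  3 = 3*1
so gcd(609, 142) = 1.
Back-substitute for Bézout coefficients:
  1 = 19 - 6*3
  ... = 142*(193) + 609*(-45)
Scale by 28: particular solution (5404, -1260); reduce u mod 609: (532, -124).
General solution: u = 532 + 609t, v = -124 - 142t for integer t.
-2536 ≤ 532 + 609t ≤ 6938 gives t ∈ [-5, 10], which is 16 values.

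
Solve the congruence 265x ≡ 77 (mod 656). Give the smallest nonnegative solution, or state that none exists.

gcd(656, 265):
  656 = 2×265 + 126
  265 = 2×126 + 13
  126 = 9×13 + 9
  13 = 1×9 + 4
  9 = 2×4 + 1
  4 = 4×1
so gcd(656, 265) = 1.
1 divides 77, so solutions exist.
Back-substitute for Bézout coefficients:
  1 = 9 - 2×4
  ... = 265×(-151) + 656×(61)
So 265×(-151) ≡ 1 (mod 656); multiply by 77: x ≡ -11627 (mod 656).
Smallest nonnegative: x = -11627 mod 656 = 181.

181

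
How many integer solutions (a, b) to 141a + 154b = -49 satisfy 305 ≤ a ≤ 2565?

gcd(154, 141) = 1  (154 = 1·141 + 13, 141 = 10·13 + 11, 13 = 1·11 + 2, 11 = 5·2 + 1, 2 = 2·1).
Back-substituting, 141·(71) + 154·(-65) = 1.
Scale by -49: particular solution (-3479, 3185); reduce a mod 154: (63, -58).
General solution: a = 63 + 154t, b = -58 - 141t for integer t.
305 ≤ 63 + 154t ≤ 2565 gives t ∈ [2, 16], which is 15 values.

15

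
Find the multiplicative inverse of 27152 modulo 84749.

gcd(84749, 27152) = 1  (84749 = 3·27152 + 3293, 27152 = 8·3293 + 808, 3293 = 4·808 + 61, 808 = 13·61 + 15, 61 = 4·15 + 1, 15 = 15·1).
Back-substituting, 27152·(-5559) + 84749·(1781) = 1.
So 27152·-5559 ≡ 1 (mod 84749), and -5559 mod 84749 = 79190.

79190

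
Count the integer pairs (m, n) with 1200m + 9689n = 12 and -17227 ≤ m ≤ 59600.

8

gcd(9689, 1200) = 1  (9689 = 8×1200 + 89, 1200 = 13×89 + 43, 89 = 2×43 + 3, 43 = 14×3 + 1, 3 = 3×1).
Back-substituting, 1200×(3157) + 9689×(-391) = 1.
Scale by 12: particular solution (37884, -4692); reduce m mod 9689: (8817, -1092).
General solution: m = 8817 + 9689t, n = -1092 - 1200t for integer t.
-17227 ≤ 8817 + 9689t ≤ 59600 gives t ∈ [-2, 5], which is 8 values.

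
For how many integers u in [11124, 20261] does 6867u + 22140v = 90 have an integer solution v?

4

gcd(22140, 6867) = 9.
By Bézout, 6867·(187) + 22140·(-58) = 9.
Particular solution: (1870, -580).
General solution: u = 1870 + 2460t, v = -580 - 763t for integer t.
11124 ≤ 1870 + 2460t ≤ 20261 gives t ∈ [4, 7], which is 4 values.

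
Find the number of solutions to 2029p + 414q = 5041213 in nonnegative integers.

6

gcd(2029, 414) = 1.
By Bézout, 2029*(-101) + 414*(495) = 1.
One solution: (355, 10437).
General: p = 355 + 414t, q = 10437 - 2029t.
p ≥ 0 ⇒ t ≥ 0; q ≥ 0 ⇒ t ≤ 5. So t ∈ [0, 5]: 6 solutions.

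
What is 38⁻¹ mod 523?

gcd(523, 38) = 1.
By Bézout, 38*(234) + 523*(-17) = 1.
So 38*234 ≡ 1 (mod 523), and 234 mod 523 = 234.

234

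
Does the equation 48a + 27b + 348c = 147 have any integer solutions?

yes

gcd(48, 27) = 3  (48 = 1*27 + 21, 27 = 1*21 + 6, 21 = 3*6 + 3, 6 = 2*3).
gcd(3, 348) = 3.
3 divides 147, so integer solutions exist.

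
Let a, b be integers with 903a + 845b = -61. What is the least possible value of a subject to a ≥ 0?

gcd(903, 845):
  903 = 1×845 + 58
  845 = 14×58 + 33
  58 = 1×33 + 25
  33 = 1×25 + 8
  25 = 3×8 + 1
  8 = 8×1
so gcd(903, 845) = 1.
1 divides -61, so solutions exist.
Back-substitute for Bézout coefficients:
  1 = 25 - 3×8
  ... = 903×(102) + 845×(-109)
Scale by -61/1 = -61: (a₀, b₀) = (-6222, 6649).
General solution: a = -6222 + 845t, b = 6649 - 903t for integer t.
a ≥ 0: smallest is -6222 mod 845 = 538 (at t = 8), with b = -575.

538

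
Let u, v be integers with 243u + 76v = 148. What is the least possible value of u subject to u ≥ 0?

20

gcd(243, 76) = 1.
1 divides 148, so solutions exist.
By Bézout, 243·(-5) + 76·(16) = 1.
Scale by 148/1 = 148: (u₀, v₀) = (-740, 2368).
General solution: u = -740 + 76t, v = 2368 - 243t for integer t.
u ≥ 0: smallest is -740 mod 76 = 20 (at t = 10), with v = -62.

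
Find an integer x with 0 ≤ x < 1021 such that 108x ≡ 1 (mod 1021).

gcd(1021, 108) = 1.
By Bézout, 108×(104) + 1021×(-11) = 1.
So 108×104 ≡ 1 (mod 1021), and 104 mod 1021 = 104.

104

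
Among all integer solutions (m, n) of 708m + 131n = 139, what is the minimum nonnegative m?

57

gcd(708, 131) = 1  (708 = 5×131 + 53, 131 = 2×53 + 25, 53 = 2×25 + 3, 25 = 8×3 + 1, 3 = 3×1).
1 divides 139, so solutions exist.
Back-substituting, 708×(-42) + 131×(227) = 1.
Scale by 139/1 = 139: (m₀, n₀) = (-5838, 31553).
General solution: m = -5838 + 131t, n = 31553 - 708t for integer t.
m ≥ 0: smallest is -5838 mod 131 = 57 (at t = 45), with n = -307.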